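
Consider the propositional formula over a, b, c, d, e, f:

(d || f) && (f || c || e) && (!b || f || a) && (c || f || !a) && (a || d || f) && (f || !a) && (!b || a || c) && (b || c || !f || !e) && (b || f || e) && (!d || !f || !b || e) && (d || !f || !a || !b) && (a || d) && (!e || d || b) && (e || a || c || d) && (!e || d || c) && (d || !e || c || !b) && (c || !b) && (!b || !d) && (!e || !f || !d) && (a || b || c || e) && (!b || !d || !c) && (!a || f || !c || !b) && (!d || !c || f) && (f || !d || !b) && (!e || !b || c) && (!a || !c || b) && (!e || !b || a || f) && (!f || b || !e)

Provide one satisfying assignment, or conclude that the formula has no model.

Suppose d = true.
From the singleton clause (!b), b = false.
Suppose f = true.
From the singleton clause (!e), e = false.
Suppose a = true.
From the singleton clause (!c), c = false.
Every clause now holds.

a ↦ true, b ↦ false, c ↦ false, d ↦ true, e ↦ false, f ↦ true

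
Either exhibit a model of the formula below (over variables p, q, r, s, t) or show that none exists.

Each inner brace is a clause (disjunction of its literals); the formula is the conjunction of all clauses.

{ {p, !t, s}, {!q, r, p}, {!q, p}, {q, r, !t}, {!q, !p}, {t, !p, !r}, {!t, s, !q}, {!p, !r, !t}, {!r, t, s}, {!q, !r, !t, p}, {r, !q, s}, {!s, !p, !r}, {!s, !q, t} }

p=false, q=false, r=true, s=true, t=false

Suppose q = false.
Suppose r = true.
Suppose t = false.
Unit clause (!p) forces p = false.
Unit clause (s) forces s = true.
Every clause now holds.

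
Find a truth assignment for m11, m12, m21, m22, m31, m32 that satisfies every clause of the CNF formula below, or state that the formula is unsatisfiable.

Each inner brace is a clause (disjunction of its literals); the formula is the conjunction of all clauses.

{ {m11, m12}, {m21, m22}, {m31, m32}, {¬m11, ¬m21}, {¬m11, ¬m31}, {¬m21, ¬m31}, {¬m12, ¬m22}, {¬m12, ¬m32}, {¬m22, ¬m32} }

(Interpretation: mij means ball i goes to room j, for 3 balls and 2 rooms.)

UNSATISFIABLE

Suppose m11 = True.
From the singleton clause (¬m21), m21 = False.
From the singleton clause (m22), m22 = True.
From the singleton clause (¬m31), m31 = False.
From the singleton clause (m32), m32 = True.
That conflicts with the unit clause (¬m32).
Undo m11 and try m11 = False.
From the singleton clause (m12), m12 = True.
From the singleton clause (¬m22), m22 = False.
From the singleton clause (m21), m21 = True.
From the singleton clause (¬m31), m31 = False.
From the singleton clause (m32), m32 = True.
That conflicts with the unit clause (¬m32).
Either choice for m11 ends in contradiction.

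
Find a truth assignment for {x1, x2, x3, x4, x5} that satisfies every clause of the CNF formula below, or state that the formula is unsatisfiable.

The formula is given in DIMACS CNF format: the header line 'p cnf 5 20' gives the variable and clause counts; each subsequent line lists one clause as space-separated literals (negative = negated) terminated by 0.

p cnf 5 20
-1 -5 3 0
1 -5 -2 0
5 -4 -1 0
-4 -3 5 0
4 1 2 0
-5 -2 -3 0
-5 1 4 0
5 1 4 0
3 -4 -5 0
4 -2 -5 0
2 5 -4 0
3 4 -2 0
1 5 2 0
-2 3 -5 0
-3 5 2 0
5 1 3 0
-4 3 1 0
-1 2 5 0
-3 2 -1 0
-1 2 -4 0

x1 ↦ True, x2 ↦ True, x3 ↦ True, x4 ↦ False, x5 ↦ False

Case x1 = True:
Case x5 = False:
The clause (¬x4) is unit, so x4 = False.
The clause (x2) is unit, so x2 = True.
The clause (x3) is unit, so x3 = True.
Every clause now holds.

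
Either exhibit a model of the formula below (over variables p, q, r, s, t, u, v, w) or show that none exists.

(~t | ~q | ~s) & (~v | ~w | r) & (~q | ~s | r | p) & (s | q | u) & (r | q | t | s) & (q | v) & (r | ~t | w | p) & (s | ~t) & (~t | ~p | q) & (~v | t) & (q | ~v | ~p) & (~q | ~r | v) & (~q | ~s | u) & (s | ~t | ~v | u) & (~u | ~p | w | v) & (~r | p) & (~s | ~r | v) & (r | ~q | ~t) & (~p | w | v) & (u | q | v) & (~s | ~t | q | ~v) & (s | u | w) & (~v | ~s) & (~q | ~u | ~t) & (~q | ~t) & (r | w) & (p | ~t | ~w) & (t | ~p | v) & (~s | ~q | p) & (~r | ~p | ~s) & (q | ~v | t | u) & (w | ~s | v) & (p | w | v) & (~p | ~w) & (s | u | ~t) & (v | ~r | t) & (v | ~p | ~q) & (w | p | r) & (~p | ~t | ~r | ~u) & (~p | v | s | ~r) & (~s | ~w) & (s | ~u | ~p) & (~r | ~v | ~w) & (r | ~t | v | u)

p ↦ 0,  q ↦ 1,  r ↦ 0,  s ↦ 0,  t ↦ 0,  u ↦ 0,  v ↦ 0,  w ↦ 1

Branch on q: set q = 1.
The clause (~t) is unit, so t = 0.
The clause (~v) is unit, so v = 0.
The clause (~r) is unit, so r = 0.
The clause (w) is unit, so w = 1.
The clause (~p) is unit, so p = 0.
The clause (~s) is unit, so s = 0.
Every clause is now satisfied; u is unconstrained.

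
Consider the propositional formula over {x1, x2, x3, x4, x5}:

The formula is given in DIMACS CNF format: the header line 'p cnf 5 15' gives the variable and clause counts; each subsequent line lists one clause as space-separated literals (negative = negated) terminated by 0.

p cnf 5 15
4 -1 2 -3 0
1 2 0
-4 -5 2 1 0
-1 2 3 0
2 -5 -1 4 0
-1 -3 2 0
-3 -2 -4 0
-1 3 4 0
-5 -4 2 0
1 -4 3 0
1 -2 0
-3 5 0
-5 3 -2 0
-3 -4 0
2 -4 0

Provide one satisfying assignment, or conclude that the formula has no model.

x1: True,  x2: True,  x3: True,  x4: False,  x5: True

Branch on x1: set x1 = True.
Branch on x2: set x2 = True.
Branch on x3: set x3 = True.
The clause (¬x4) is unit, so x4 = False.
The clause (x5) is unit, so x5 = True.
This assignment satisfies each clause.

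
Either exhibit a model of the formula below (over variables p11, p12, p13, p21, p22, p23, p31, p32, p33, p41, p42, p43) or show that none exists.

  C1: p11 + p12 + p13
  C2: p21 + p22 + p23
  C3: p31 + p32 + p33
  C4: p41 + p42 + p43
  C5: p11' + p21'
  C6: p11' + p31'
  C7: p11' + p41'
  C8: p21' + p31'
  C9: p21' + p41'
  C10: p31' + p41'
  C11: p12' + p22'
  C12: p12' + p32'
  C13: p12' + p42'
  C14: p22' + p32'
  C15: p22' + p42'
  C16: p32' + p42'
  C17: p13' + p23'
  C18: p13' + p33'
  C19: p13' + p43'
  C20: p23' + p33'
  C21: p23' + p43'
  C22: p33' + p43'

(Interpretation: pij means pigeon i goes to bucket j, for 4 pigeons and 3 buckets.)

UNSATISFIABLE

Case p11 = 0:
Case p12 = 1:
(p22') alone gives p22 = 0.
(p32') alone gives p32 = 0.
(p42') alone gives p42 = 0.
Case p21 = 1:
(p31') alone gives p31 = 0.
(p33) alone gives p33 = 1.
(p41') alone gives p41 = 0.
(p43) alone gives p43 = 1.
Now (p43') is unsatisfied and unit — conflict.
Backtrack on p21: now try p21 = 0.
(p23) alone gives p23 = 1.
(p13') alone gives p13 = 0.
(p33') alone gives p33 = 0.
(p31) alone gives p31 = 1.
(p41') alone gives p41 = 0.
(p43) alone gives p43 = 1.
Now (p43') is unsatisfied and unit — conflict.
Both values of p21 lead to a conflict.
Backtrack on p12: now try p12 = 0.
(p13) alone gives p13 = 1.
(p23') alone gives p23 = 0.
(p33') alone gives p33 = 0.
(p43') alone gives p43 = 0.
Case p21 = 1:
(p31') alone gives p31 = 0.
(p32) alone gives p32 = 1.
(p41') alone gives p41 = 0.
(p42) alone gives p42 = 1.
Now (p42') is unsatisfied and unit — conflict.
Backtrack on p21: now try p21 = 0.
(p22) alone gives p22 = 1.
(p32') alone gives p32 = 0.
(p31) alone gives p31 = 1.
(p41') alone gives p41 = 0.
(p42) alone gives p42 = 1.
Now (p42') is unsatisfied and unit — conflict.
Both values of p21 lead to a conflict.
Both values of p12 lead to a conflict.
Backtrack on p11: now try p11 = 1.
(p21') alone gives p21 = 0.
(p31') alone gives p31 = 0.
(p41') alone gives p41 = 0.
Case p22 = 1:
(p12') alone gives p12 = 0.
(p32') alone gives p32 = 0.
(p33) alone gives p33 = 1.
(p42') alone gives p42 = 0.
(p43) alone gives p43 = 1.
Now (p43') is unsatisfied and unit — conflict.
Backtrack on p22: now try p22 = 0.
(p23) alone gives p23 = 1.
(p13') alone gives p13 = 0.
(p33') alone gives p33 = 0.
(p32) alone gives p32 = 1.
(p12') alone gives p12 = 0.
(p42') alone gives p42 = 0.
(p43) alone gives p43 = 1.
Now (p43') is unsatisfied and unit — conflict.
Both values of p22 lead to a conflict.
Both values of p11 lead to a conflict.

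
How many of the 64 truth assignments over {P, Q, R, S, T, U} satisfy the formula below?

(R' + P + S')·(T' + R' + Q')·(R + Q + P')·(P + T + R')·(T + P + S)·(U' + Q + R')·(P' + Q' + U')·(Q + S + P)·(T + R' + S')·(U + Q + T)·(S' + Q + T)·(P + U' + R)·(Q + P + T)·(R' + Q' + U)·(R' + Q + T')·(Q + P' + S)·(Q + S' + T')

7

There are 2^6 = 64 truth assignments over (P, Q, R, S, T, U).
Split on T. With T = 1, the clauses containing T are satisfied and T' drops from the rest; 4 of the 2^5 = 32 assignments to the other variables satisfy what remains.
With T = 0, by the same count on the reduced clause set, 3 assignments work.
Total: 4 + 3 = 7.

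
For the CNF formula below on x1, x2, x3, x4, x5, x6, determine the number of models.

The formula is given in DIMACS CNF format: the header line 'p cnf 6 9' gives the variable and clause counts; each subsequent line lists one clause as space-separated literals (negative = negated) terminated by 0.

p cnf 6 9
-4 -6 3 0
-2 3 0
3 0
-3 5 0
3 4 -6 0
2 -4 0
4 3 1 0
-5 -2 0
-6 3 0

There are 2^6 = 64 truth assignments over (x1, x2, x3, x4, x5, x6).
Split on x1. With x1 = True, the clauses containing x1 are satisfied and ¬x1 drops from the rest; 2 of the 2^5 = 32 assignments to the other variables satisfy what remains.
With x1 = False, by the same count on the reduced clause set, 2 assignments work.
(One model: x1=F, x2=F, x3=T, x4=F, x5=T, x6=F.)
Total: 2 + 2 = 4.

4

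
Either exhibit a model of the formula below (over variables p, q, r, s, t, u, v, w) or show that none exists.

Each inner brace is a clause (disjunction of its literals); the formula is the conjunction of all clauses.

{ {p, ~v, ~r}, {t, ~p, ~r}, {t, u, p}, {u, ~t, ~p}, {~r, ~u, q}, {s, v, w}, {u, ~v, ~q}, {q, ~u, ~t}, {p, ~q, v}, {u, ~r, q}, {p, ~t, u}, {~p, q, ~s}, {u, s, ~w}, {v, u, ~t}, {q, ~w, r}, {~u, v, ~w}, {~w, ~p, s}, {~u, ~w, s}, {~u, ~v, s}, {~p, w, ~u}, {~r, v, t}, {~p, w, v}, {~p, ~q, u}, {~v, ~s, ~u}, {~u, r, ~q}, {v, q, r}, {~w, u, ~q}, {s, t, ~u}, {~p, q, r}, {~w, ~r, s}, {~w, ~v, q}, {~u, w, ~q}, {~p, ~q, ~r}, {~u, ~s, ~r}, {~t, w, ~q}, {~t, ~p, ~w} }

UNSATISFIABLE

Suppose p = 1.
Suppose t = 1.
The clause (u) is unit, so u = 1.
The clause (q) is unit, so q = 1.
The clause (w) is unit, so w = 1.
That conflicts with the unit clause (~w).
So t must be the other value — set t = 0.
The clause (~r) is unit, so r = 0.
The clause (q) is unit, so q = 1.
The clause (u) is unit, so u = 1.
That conflicts with the unit clause (~u).
Both values of t lead to a conflict.
So p must be the other value — set p = 0.
Suppose v = 0.
The clause (~q) is unit, so q = 0.
The clause (r) is unit, so r = 1.
The clause (~u) is unit, so u = 0.
That conflicts with the unit clause (u).
So v must be the other value — set v = 1.
The clause (~r) is unit, so r = 0.
Suppose t = 1.
The clause (u) is unit, so u = 1.
The clause (q) is unit, so q = 1.
That conflicts with the unit clause (~q).
So t must be the other value — set t = 0.
The clause (u) is unit, so u = 1.
The clause (s) is unit, so s = 1.
That conflicts with the unit clause (~s).
Both values of t lead to a conflict.
Both values of v lead to a conflict.
Both values of p lead to a conflict.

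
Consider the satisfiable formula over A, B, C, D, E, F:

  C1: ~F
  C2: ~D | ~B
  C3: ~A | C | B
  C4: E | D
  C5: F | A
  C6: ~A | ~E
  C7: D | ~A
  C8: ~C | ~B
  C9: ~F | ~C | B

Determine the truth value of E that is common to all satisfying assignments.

False

Suppose E = 1.
The clause (~F) is unit, so F = 0.
The clause (A) is unit, so A = 1.
But (~A) is also a unit clause — contradiction.
So every satisfying assignment has E = False.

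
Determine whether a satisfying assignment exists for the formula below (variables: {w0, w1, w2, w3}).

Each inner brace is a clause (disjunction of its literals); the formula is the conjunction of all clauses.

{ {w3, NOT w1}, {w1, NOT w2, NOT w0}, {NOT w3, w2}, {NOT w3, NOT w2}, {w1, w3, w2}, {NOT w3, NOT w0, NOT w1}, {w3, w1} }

Unsatisfiable

Case w3 = true:
The clause (w2) is unit, so w2 = true.
But (NOT w2) is also a unit clause — contradiction.
That branch fails; take w3 = false instead.
The clause (NOT w1) is unit, so w1 = false.
But (w1) is also a unit clause — contradiction.
Neither w3 = true nor w3 = false works.
No assignment satisfies every clause.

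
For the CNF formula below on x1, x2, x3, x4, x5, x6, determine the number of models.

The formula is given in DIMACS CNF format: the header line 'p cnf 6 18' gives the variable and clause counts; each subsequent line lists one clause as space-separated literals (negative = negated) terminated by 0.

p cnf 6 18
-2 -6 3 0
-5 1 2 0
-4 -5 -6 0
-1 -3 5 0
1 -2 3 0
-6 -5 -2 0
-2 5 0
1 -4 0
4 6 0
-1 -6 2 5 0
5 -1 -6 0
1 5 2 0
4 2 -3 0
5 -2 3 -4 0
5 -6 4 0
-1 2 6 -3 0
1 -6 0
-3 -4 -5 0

4

There are 2^6 = 64 truth assignments over (x1, x2, x3, x4, x5, x6).
Split on x3. With x3 = True, the clauses containing x3 are satisfied and ¬x3 drops from the rest; 0 of the 2^5 = 32 assignments to the other variables satisfy what remains.
With x3 = False, by the same count on the reduced clause set, 4 assignments work.
(One model: x1=T, x2=F, x3=F, x4=F, x5=T, x6=T.)
Total: 0 + 4 = 4.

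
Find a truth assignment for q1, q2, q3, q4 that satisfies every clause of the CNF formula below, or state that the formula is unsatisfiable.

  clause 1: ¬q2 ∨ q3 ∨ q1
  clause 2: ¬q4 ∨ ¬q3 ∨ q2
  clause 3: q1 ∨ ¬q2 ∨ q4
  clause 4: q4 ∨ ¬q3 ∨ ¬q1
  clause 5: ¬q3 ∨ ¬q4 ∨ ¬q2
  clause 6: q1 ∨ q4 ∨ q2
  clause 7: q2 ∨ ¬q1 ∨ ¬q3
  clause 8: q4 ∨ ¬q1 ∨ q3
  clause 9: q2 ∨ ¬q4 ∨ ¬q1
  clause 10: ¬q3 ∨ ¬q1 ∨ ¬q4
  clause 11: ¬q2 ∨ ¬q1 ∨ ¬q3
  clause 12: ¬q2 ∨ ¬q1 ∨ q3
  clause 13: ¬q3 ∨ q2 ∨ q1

q1=False; q2=False; q3=False; q4=True

Try q2 = False.
Try q4 = True.
From the singleton clause (¬q3), q3 = False.
From the singleton clause (¬q1), q1 = False.
This assignment satisfies each clause.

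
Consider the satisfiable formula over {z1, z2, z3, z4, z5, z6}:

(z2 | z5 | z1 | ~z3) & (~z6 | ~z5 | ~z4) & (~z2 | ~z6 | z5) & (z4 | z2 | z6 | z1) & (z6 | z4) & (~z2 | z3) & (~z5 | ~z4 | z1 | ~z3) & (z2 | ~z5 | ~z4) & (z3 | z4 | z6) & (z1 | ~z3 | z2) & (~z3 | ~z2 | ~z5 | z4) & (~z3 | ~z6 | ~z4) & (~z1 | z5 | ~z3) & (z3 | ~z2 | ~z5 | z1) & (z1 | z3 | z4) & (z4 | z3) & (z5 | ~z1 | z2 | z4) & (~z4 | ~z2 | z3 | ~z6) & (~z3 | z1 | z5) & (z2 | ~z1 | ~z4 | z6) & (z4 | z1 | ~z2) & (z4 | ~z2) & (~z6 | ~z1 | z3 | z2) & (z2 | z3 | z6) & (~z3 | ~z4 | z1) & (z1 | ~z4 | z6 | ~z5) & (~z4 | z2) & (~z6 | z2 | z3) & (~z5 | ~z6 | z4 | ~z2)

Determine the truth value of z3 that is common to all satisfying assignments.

Suppose z3 = 0.
Unit clause (~z2) forces z2 = 0.
Unit clause (z4) forces z4 = 1.
But (~z4) is also a unit clause — contradiction.
So every satisfying assignment has z3 = True.

True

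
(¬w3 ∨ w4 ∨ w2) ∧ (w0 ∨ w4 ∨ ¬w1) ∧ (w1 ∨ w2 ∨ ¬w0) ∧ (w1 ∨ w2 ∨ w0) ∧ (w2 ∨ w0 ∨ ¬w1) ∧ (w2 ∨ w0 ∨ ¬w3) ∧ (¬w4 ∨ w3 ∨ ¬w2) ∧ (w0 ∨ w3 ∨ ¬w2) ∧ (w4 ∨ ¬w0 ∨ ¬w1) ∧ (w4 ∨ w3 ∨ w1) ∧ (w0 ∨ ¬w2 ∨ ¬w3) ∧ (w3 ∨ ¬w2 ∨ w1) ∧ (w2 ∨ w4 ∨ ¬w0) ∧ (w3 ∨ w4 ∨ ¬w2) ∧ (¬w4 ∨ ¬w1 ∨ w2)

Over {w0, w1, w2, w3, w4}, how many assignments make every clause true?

There are 2^5 = 32 truth assignments over (w0, w1, w2, w3, w4).
Split on w2. With w2 = True, the clauses containing w2 are satisfied and ¬w2 drops from the rest; 3 of the 2^4 = 16 assignments to the other variables satisfy what remains.
With w2 = False, by the same count on the reduced clause set, 0 assignments work.
(One model: w0=T, w1=F, w2=T, w3=T, w4=F.)
Total: 3 + 0 = 3.

3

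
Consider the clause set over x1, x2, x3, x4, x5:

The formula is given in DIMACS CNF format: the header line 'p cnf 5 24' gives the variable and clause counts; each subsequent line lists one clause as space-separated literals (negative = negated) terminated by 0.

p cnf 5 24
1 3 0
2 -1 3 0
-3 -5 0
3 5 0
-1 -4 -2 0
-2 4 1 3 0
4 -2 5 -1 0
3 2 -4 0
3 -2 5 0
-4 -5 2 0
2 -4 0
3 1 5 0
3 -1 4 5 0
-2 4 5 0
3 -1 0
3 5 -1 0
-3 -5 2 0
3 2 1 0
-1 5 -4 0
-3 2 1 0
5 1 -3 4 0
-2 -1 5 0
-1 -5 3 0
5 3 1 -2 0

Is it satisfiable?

Yes

Try x1 = True.
From the singleton clause (x3), x3 = True.
From the singleton clause (¬x5), x5 = False.
From the singleton clause (¬x4), x4 = False.
From the singleton clause (¬x2), x2 = False.
This assignment satisfies each clause.
A satisfying assignment: x1 ↦ True, x2 ↦ False, x3 ↦ True, x4 ↦ False, x5 ↦ False.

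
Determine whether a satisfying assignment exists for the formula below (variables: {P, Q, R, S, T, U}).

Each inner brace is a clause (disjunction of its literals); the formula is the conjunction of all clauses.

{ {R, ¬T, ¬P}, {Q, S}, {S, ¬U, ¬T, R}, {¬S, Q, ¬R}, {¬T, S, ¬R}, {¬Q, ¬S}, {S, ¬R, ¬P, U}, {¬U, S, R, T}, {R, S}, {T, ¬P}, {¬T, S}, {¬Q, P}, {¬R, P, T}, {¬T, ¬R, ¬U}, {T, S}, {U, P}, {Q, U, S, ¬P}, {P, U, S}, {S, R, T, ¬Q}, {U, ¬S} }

Suppose Q = False.
From the singleton clause (S), S = True.
From the singleton clause (¬R), R = False.
From the singleton clause (U), U = True.
Suppose T = False.
From the singleton clause (¬P), P = False.
This assignment satisfies each clause.
A satisfying assignment: P: False,  Q: False,  R: False,  S: True,  T: False,  U: True.

Satisfiable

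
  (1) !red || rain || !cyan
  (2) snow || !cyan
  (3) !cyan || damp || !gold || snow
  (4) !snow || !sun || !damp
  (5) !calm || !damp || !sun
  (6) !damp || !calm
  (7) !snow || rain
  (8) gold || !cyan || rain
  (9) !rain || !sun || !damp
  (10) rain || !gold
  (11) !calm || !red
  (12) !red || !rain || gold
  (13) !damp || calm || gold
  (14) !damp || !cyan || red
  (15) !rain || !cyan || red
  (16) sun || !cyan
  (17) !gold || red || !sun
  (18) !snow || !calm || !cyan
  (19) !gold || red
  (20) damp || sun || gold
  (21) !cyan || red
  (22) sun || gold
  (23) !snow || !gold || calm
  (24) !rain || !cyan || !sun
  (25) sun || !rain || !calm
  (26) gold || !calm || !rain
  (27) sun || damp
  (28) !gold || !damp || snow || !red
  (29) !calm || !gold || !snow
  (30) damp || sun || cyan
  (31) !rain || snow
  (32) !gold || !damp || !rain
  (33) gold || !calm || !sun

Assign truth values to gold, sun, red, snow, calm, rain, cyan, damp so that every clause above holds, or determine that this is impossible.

gold=false, sun=true, red=false, snow=true, calm=false, rain=true, cyan=false, damp=false

Branch on snow: set snow = true.
The clause (rain) is unit, so rain = true.
Branch on sun: set sun = true.
The clause (!damp) is unit, so damp = false.
The clause (!cyan) is unit, so cyan = false.
Branch on calm: set calm = false.
The clause (!gold) is unit, so gold = false.
The clause (!red) is unit, so red = false.
Every clause now holds.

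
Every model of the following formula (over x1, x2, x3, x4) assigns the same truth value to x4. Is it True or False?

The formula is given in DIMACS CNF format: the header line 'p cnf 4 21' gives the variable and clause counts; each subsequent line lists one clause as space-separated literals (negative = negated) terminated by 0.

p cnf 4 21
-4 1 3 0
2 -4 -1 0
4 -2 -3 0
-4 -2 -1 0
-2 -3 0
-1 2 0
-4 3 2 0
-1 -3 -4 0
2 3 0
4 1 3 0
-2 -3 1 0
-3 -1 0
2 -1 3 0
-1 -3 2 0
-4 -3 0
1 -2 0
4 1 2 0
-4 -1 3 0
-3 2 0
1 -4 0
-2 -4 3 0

False

Suppose x4 = True.
(¬x3) alone gives x3 = False.
(x1) alone gives x1 = True.
But (¬x1) is also a unit clause — contradiction.
So every satisfying assignment has x4 = False.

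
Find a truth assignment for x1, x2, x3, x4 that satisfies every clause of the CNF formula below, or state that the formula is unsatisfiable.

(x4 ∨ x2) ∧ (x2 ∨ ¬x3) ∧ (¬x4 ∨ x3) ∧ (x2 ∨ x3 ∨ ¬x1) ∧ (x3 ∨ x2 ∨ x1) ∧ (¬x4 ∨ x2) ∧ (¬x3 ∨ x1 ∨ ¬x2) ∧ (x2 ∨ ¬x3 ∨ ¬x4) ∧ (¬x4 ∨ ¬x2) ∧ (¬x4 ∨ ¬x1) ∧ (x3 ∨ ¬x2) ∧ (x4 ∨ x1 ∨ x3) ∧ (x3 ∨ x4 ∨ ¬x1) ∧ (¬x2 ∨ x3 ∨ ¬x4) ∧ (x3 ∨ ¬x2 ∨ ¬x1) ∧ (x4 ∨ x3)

Case x4 = False:
From the singleton clause (x2), x2 = True.
From the singleton clause (x3), x3 = True.
From the singleton clause (x1), x1 = True.
This assignment satisfies each clause.

x1=True, x2=True, x3=True, x4=False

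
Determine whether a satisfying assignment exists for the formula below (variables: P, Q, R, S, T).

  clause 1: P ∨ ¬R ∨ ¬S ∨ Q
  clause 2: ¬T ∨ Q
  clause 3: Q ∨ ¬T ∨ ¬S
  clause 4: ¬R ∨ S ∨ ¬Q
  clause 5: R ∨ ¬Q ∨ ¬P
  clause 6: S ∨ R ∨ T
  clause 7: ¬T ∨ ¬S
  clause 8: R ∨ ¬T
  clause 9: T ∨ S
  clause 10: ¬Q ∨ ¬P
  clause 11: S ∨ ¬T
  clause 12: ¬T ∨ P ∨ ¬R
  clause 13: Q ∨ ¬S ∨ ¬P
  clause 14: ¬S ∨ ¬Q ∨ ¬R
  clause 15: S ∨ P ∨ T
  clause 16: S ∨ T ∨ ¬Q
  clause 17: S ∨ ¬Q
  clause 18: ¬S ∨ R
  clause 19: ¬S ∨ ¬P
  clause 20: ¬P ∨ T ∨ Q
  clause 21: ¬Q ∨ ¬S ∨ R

Unsatisfiable

Suppose T = False.
(S) alone gives S = True.
(R) alone gives R = True.
(¬Q) alone gives Q = False.
(P) alone gives P = True.
Now (¬P) is unsatisfied and unit — conflict.
Undo T and try T = True.
(Q) alone gives Q = True.
(¬S) alone gives S = False.
Now (S) is unsatisfied and unit — conflict.
Either choice for T ends in contradiction.
No assignment satisfies every clause.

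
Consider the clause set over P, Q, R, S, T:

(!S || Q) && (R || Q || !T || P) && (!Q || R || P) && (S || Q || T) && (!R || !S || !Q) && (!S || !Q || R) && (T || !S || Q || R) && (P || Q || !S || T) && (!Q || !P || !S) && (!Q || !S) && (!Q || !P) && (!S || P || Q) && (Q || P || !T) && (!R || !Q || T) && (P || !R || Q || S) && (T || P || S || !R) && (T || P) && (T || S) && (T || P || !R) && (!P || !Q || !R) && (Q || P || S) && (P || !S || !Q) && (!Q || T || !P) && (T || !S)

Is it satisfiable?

Yes, satisfiable

Branch on S: set S = false.
(T) alone gives T = true.
Branch on Q: set Q = false.
(P) alone gives P = true.
Every clause is now satisfied; R is unconstrained.
A satisfying assignment: P: true,  Q: false,  R: true,  S: false,  T: true.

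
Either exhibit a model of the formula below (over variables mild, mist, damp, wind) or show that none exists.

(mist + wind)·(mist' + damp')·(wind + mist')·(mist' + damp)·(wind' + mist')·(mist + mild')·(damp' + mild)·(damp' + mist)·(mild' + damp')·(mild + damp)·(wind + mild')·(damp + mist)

Try mist = 1.
The clause (damp') is unit, so damp = 0.
That conflicts with the unit clause (damp).
That branch fails; take mist = 0 instead.
The clause (wind) is unit, so wind = 1.
The clause (mild') is unit, so mild = 0.
The clause (damp') is unit, so damp = 0.
That conflicts with the unit clause (damp).
Neither mist = 1 nor mist = 0 works.

UNSATISFIABLE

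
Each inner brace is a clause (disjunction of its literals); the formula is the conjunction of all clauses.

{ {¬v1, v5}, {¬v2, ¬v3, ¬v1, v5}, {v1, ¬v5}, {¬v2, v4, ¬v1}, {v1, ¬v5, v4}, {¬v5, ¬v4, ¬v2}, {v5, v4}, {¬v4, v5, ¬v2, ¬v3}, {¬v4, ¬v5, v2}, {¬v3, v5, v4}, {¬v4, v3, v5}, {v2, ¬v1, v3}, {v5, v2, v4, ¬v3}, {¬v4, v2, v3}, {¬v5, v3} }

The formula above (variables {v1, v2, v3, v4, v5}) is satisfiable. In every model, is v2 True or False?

Suppose v2 = True.
Suppose v1 = False.
Unit clause (¬v5) forces v5 = False.
Unit clause (v4) forces v4 = True.
Unit clause (¬v3) forces v3 = False.
Now (v3) is unsatisfied and unit — conflict.
Backtrack on v1: now try v1 = True.
Unit clause (v5) forces v5 = True.
Unit clause (v4) forces v4 = True.
Now (¬v4) is unsatisfied and unit — conflict.
Both values of v1 lead to a conflict.
So every satisfying assignment has v2 = False.

False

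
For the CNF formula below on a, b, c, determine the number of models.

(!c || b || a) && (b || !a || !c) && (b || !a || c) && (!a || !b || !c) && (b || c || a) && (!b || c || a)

2

There are 2^3 = 8 truth assignments over (a, b, c).
Split on b. With b = true, the clauses containing b are satisfied and !b drops from the rest; 2 of the 2^2 = 4 assignments to the other variables satisfy what remains.
With b = false, by the same count on the reduced clause set, 0 assignments work.
(One model: a=F, b=T, c=T.)
Total: 2 + 0 = 2.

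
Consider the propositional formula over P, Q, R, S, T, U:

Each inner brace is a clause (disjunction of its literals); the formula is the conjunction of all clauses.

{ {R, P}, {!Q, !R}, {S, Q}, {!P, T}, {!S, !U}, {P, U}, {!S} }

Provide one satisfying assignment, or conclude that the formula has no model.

P=true,  Q=true,  R=false,  S=false,  T=true,  U=false

From the singleton clause (!S), S = false.
From the singleton clause (Q), Q = true.
From the singleton clause (!R), R = false.
From the singleton clause (P), P = true.
From the singleton clause (T), T = true.
Every clause is now satisfied; U is unconstrained.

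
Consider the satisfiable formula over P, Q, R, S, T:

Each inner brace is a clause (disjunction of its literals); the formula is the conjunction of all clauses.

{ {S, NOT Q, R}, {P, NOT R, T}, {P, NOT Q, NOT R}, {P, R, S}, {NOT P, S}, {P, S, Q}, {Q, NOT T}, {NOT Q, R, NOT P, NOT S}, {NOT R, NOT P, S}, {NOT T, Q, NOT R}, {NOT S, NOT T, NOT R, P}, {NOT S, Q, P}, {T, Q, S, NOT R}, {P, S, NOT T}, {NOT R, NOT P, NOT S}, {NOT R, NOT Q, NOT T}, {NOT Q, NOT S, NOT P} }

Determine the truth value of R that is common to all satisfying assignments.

False

Suppose R = true.
Suppose P = true.
The clause (S) is unit, so S = true.
But (NOT S) is also a unit clause — contradiction.
So P must be the other value — set P = false.
The clause (T) is unit, so T = true.
The clause (NOT Q) is unit, so Q = false.
But (Q) is also a unit clause — contradiction.
Either choice for P ends in contradiction.
So every satisfying assignment has R = False.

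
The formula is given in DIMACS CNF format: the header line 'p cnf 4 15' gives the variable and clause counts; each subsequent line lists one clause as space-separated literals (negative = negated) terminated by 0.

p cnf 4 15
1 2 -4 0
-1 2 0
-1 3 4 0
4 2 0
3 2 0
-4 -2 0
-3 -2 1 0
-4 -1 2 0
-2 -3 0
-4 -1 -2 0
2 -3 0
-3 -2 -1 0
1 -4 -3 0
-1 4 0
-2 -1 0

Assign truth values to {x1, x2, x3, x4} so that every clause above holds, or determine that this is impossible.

x1: False,  x2: True,  x3: False,  x4: False

Suppose x1 = False.
Suppose x2 = True.
From the singleton clause (¬x4), x4 = False.
From the singleton clause (¬x3), x3 = False.
This assignment satisfies each clause.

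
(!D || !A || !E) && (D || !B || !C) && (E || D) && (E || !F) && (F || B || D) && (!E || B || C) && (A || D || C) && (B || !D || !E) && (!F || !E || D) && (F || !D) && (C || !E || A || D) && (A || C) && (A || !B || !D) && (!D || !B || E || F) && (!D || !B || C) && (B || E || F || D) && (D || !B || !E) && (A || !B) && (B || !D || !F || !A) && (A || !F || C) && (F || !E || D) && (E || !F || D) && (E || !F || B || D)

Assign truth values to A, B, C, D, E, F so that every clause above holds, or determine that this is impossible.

Branch on E: set E = true.
Branch on D: set D = false.
Unit clause (!F) forces F = false.
That conflicts with the unit clause (F).
That branch fails; take D = true instead.
Unit clause (!A) forces A = false.
Unit clause (B) forces B = true.
That conflicts with the unit clause (!B).
Both values of D lead to a conflict.
That branch fails; take E = false instead.
Unit clause (D) forces D = true.
Unit clause (!F) forces F = false.
That conflicts with the unit clause (F).
Both values of E lead to a conflict.

UNSATISFIABLE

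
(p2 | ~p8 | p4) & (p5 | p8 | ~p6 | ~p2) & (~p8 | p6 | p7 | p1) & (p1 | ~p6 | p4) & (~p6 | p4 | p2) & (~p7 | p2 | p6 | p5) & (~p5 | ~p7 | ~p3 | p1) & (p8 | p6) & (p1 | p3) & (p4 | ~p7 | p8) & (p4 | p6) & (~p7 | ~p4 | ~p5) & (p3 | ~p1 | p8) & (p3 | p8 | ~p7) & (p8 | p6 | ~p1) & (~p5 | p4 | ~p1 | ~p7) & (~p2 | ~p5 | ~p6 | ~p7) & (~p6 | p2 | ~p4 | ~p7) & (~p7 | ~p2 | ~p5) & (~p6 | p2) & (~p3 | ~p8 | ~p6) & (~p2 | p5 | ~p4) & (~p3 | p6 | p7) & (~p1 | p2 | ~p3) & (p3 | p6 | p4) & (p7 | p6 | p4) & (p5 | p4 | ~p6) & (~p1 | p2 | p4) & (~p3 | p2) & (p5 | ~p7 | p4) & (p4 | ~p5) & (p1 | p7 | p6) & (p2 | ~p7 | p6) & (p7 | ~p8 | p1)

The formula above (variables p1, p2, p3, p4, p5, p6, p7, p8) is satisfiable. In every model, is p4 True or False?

Suppose p4 = 0.
The clause (p6) is unit, so p6 = 1.
The clause (p1) is unit, so p1 = 1.
The clause (p2) is unit, so p2 = 1.
The clause (p5) is unit, so p5 = 1.
Now (~p5) is unsatisfied and unit — conflict.
So every satisfying assignment has p4 = True.

True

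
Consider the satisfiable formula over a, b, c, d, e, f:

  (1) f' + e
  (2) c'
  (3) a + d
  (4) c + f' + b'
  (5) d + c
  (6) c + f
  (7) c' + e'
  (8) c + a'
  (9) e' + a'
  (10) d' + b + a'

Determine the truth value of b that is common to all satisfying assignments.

Suppose b = 1.
The clause (c') is unit, so c = 0.
The clause (f') is unit, so f = 0.
Now (f) is unsatisfied and unit — conflict.
So every satisfying assignment has b = False.

False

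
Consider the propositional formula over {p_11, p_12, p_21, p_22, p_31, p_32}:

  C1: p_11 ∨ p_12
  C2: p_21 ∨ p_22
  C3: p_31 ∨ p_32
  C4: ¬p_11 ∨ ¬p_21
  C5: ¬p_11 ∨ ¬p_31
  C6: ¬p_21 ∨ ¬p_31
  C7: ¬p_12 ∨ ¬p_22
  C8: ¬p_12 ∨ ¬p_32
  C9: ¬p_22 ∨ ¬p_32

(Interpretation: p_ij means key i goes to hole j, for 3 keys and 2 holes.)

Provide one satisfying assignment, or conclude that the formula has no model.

Suppose p_11 = True.
Unit clause (¬p_21) forces p_21 = False.
Unit clause (p_22) forces p_22 = True.
Unit clause (¬p_31) forces p_31 = False.
Unit clause (p_32) forces p_32 = True.
That conflicts with the unit clause (¬p_32).
So p_11 must be the other value — set p_11 = False.
Unit clause (p_12) forces p_12 = True.
Unit clause (¬p_22) forces p_22 = False.
Unit clause (p_21) forces p_21 = True.
Unit clause (¬p_31) forces p_31 = False.
Unit clause (p_32) forces p_32 = True.
That conflicts with the unit clause (¬p_32).
Both values of p_11 lead to a conflict.

UNSATISFIABLE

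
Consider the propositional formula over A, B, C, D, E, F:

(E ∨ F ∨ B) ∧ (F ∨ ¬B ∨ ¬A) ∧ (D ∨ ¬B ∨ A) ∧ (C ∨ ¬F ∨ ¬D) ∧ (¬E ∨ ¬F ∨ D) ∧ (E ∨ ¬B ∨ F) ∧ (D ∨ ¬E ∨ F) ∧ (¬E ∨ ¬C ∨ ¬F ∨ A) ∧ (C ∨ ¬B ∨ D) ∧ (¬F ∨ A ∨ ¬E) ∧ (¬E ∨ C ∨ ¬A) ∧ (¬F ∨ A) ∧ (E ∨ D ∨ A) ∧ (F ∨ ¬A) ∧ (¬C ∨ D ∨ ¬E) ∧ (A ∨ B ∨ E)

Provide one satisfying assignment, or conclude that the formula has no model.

A: True; B: False; C: True; D: False; E: False; F: True

Case F = True:
Unit clause (A) forces A = True.
Case C = True:
Case E = False:
All clauses hold; B, D can take either value.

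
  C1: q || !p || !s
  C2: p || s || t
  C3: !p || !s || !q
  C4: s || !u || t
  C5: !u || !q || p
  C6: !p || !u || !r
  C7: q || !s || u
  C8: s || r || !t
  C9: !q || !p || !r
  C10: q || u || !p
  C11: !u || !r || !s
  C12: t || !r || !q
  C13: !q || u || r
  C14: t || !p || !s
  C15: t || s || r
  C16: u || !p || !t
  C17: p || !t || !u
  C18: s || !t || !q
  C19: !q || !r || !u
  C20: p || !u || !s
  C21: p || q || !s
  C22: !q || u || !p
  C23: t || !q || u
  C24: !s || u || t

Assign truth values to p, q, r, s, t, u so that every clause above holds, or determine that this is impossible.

Branch on q: set q = false.
Branch on p: set p = false.
(!s) alone gives s = false.
(t) alone gives t = true.
(r) alone gives r = true.
(!u) alone gives u = false.
This assignment satisfies each clause.

p=false,  q=false,  r=true,  s=false,  t=true,  u=false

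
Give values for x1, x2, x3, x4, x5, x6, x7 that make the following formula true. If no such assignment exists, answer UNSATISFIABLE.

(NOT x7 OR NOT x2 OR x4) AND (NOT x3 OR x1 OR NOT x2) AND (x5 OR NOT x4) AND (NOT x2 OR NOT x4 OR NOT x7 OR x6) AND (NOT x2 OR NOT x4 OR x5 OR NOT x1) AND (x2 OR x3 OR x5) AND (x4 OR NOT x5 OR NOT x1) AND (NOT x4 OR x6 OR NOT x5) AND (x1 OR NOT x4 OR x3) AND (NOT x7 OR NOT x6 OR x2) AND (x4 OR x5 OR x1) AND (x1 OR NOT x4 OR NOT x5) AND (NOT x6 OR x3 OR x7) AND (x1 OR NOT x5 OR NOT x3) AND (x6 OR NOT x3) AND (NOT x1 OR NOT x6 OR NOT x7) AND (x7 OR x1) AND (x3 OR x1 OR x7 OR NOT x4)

x1: true; x2: true; x3: true; x4: false; x5: false; x6: true; x7: false

Try x5 = false.
From the singleton clause (NOT x4), x4 = false.
From the singleton clause (x1), x1 = true.
Try x7 = false.
Try x2 = true.
Try x6 = true.
From the singleton clause (x3), x3 = true.
This assignment satisfies each clause.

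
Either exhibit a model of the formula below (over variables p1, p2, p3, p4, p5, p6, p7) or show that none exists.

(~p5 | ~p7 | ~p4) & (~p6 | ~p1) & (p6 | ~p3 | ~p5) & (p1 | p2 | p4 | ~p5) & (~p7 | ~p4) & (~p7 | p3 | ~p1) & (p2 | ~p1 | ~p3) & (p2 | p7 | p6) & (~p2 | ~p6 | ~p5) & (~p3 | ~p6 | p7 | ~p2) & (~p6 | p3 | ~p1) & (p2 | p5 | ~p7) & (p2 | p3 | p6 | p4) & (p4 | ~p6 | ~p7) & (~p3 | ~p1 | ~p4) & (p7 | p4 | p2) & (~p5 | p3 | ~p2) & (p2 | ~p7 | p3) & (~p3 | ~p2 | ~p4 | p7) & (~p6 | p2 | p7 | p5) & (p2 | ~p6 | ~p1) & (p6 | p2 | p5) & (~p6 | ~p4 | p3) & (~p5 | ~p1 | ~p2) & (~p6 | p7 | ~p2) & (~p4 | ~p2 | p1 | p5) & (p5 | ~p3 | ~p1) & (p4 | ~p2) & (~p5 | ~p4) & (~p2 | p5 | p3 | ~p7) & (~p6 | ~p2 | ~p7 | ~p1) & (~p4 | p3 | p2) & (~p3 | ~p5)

p1=1; p2=1; p3=0; p4=1; p5=0; p6=0; p7=0

Branch on p6: set p6 = 0.
Branch on p3: set p3 = 0.
Branch on p7: set p7 = 0.
Unit clause (p2) forces p2 = 1.
Unit clause (~p5) forces p5 = 0.
Unit clause (p4) forces p4 = 1.
Unit clause (p1) forces p1 = 1.
Every clause now holds.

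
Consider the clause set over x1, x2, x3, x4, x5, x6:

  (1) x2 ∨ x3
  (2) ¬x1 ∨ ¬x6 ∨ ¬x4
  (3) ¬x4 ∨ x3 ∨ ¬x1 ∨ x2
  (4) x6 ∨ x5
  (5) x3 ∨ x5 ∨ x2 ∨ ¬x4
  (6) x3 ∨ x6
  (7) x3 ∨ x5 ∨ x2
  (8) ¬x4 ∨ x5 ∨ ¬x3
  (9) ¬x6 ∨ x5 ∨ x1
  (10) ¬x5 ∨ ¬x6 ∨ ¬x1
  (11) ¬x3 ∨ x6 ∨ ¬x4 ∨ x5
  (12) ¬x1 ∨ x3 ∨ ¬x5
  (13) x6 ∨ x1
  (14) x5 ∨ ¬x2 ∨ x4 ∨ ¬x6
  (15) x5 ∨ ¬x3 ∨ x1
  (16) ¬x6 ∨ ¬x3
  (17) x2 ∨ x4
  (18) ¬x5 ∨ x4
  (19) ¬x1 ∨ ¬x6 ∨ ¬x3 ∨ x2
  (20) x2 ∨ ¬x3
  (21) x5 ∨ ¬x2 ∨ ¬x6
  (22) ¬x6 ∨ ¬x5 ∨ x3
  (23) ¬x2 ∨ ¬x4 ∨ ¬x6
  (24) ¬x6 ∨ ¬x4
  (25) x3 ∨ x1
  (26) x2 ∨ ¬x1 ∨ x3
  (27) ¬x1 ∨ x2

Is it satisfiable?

Satisfiable

Case x2 = True:
Case x6 = False:
Unit clause (x5) forces x5 = True.
Unit clause (x3) forces x3 = True.
Unit clause (x1) forces x1 = True.
Unit clause (x4) forces x4 = True.
This assignment satisfies each clause.
A satisfying assignment: x1 ↦ True, x2 ↦ True, x3 ↦ True, x4 ↦ True, x5 ↦ True, x6 ↦ False.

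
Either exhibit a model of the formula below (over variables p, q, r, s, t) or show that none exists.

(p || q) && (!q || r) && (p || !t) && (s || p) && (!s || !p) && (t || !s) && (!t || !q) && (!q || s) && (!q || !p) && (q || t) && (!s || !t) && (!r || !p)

Try p = true.
The clause (!s) is unit, so s = false.
The clause (!q) is unit, so q = false.
The clause (t) is unit, so t = true.
The clause (!r) is unit, so r = false.
All clauses are satisfied.

p: true,  q: false,  r: false,  s: false,  t: true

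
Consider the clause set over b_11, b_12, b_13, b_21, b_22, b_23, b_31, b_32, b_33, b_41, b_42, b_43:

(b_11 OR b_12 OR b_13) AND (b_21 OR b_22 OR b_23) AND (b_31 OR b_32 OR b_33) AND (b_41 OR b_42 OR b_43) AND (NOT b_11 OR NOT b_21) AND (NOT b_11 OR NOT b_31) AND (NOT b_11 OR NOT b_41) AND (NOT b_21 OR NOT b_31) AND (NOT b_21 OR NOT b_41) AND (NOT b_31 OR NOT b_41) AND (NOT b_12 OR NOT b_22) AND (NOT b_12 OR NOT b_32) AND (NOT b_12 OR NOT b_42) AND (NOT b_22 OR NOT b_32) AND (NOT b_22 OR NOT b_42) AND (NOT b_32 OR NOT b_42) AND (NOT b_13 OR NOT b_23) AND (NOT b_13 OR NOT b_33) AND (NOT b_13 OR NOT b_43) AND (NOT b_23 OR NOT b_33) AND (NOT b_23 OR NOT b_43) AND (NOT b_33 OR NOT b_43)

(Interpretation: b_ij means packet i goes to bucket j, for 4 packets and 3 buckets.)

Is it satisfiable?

Branch on b_11: set b_11 = false.
Branch on b_12: set b_12 = true.
Unit clause (NOT b_22) forces b_22 = false.
Unit clause (NOT b_32) forces b_32 = false.
Unit clause (NOT b_42) forces b_42 = false.
Branch on b_21: set b_21 = true.
Unit clause (NOT b_31) forces b_31 = false.
Unit clause (b_33) forces b_33 = true.
Unit clause (NOT b_41) forces b_41 = false.
Unit clause (b_43) forces b_43 = true.
Now (NOT b_43) is unsatisfied and unit — conflict.
Undo b_21 and try b_21 = false.
Unit clause (b_23) forces b_23 = true.
Unit clause (NOT b_13) forces b_13 = false.
Unit clause (NOT b_33) forces b_33 = false.
Unit clause (b_31) forces b_31 = true.
Unit clause (NOT b_41) forces b_41 = false.
Unit clause (b_43) forces b_43 = true.
Now (NOT b_43) is unsatisfied and unit — conflict.
Neither b_21 = true nor b_21 = false works.
Undo b_12 and try b_12 = false.
Unit clause (b_13) forces b_13 = true.
Unit clause (NOT b_23) forces b_23 = false.
Unit clause (NOT b_33) forces b_33 = false.
Unit clause (NOT b_43) forces b_43 = false.
Branch on b_21: set b_21 = true.
Unit clause (NOT b_31) forces b_31 = false.
Unit clause (b_32) forces b_32 = true.
Unit clause (NOT b_41) forces b_41 = false.
Unit clause (b_42) forces b_42 = true.
Now (NOT b_42) is unsatisfied and unit — conflict.
Undo b_21 and try b_21 = false.
Unit clause (b_22) forces b_22 = true.
Unit clause (NOT b_32) forces b_32 = false.
Unit clause (b_31) forces b_31 = true.
Unit clause (NOT b_41) forces b_41 = false.
Unit clause (b_42) forces b_42 = true.
Now (NOT b_42) is unsatisfied and unit — conflict.
Neither b_21 = true nor b_21 = false works.
Neither b_12 = true nor b_12 = false works.
Undo b_11 and try b_11 = true.
Unit clause (NOT b_21) forces b_21 = false.
Unit clause (NOT b_31) forces b_31 = false.
Unit clause (NOT b_41) forces b_41 = false.
Branch on b_22: set b_22 = true.
Unit clause (NOT b_12) forces b_12 = false.
Unit clause (NOT b_32) forces b_32 = false.
Unit clause (b_33) forces b_33 = true.
Unit clause (NOT b_42) forces b_42 = false.
Unit clause (b_43) forces b_43 = true.
Now (NOT b_43) is unsatisfied and unit — conflict.
Undo b_22 and try b_22 = false.
Unit clause (b_23) forces b_23 = true.
Unit clause (NOT b_13) forces b_13 = false.
Unit clause (NOT b_33) forces b_33 = false.
Unit clause (b_32) forces b_32 = true.
Unit clause (NOT b_12) forces b_12 = false.
Unit clause (NOT b_42) forces b_42 = false.
Unit clause (b_43) forces b_43 = true.
Now (NOT b_43) is unsatisfied and unit — conflict.
Neither b_22 = true nor b_22 = false works.
Neither b_11 = true nor b_11 = false works.
No assignment satisfies every clause.

Unsatisfiable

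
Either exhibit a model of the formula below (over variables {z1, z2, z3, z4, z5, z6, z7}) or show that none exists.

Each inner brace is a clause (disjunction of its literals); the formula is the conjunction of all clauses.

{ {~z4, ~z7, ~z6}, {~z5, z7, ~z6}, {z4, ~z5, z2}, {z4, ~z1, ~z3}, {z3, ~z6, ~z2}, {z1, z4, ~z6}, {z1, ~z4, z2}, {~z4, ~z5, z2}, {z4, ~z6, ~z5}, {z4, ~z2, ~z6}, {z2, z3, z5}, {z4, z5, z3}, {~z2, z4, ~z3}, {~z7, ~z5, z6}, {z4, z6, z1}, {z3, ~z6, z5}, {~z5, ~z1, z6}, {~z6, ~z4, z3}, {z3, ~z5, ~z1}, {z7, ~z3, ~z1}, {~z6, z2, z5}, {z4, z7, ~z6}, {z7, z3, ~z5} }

Suppose z4 = 1.
Suppose z7 = 1.
From the singleton clause (~z6), z6 = 0.
From the singleton clause (~z5), z5 = 0.
Suppose z1 = 0.
From the singleton clause (z2), z2 = 1.
Every clause is now satisfied; z3 is unconstrained.

z1 ↦ 0; z2 ↦ 1; z3 ↦ 1; z4 ↦ 1; z5 ↦ 0; z6 ↦ 0; z7 ↦ 1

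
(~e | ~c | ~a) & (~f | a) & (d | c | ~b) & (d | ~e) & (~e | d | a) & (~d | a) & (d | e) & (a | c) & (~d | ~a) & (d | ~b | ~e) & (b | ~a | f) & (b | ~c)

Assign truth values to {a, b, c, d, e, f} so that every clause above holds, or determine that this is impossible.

Try f = 0.
Try d = 1.
(a) alone gives a = 1.
That conflicts with the unit clause (~a).
Undo d and try d = 0.
(~e) alone gives e = 0.
That conflicts with the unit clause (e).
Both values of d lead to a conflict.
Undo f and try f = 1.
(a) alone gives a = 1.
(~d) alone gives d = 0.
(~e) alone gives e = 0.
That conflicts with the unit clause (e).
Both values of f lead to a conflict.

UNSATISFIABLE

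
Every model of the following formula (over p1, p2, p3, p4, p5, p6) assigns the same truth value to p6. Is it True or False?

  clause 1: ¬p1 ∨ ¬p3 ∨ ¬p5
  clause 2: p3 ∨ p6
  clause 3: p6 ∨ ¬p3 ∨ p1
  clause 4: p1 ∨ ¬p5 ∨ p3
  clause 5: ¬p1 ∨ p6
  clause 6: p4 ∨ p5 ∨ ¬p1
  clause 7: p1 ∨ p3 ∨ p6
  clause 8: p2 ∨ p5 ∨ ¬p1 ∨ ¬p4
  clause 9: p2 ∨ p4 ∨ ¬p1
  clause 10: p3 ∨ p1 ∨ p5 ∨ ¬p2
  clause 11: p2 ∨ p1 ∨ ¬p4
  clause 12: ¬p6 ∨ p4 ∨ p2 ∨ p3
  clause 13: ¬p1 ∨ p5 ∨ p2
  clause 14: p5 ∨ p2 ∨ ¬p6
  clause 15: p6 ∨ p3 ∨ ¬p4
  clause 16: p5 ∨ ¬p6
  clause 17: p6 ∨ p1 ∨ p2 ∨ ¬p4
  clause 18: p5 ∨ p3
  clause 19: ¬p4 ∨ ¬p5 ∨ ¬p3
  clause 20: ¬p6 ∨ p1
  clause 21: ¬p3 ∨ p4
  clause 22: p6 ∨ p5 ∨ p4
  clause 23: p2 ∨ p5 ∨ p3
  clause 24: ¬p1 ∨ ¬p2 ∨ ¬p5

Suppose p6 = False.
Unit clause (p3) forces p3 = True.
Unit clause (p1) forces p1 = True.
But (¬p1) is also a unit clause — contradiction.
So every satisfying assignment has p6 = True.

True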